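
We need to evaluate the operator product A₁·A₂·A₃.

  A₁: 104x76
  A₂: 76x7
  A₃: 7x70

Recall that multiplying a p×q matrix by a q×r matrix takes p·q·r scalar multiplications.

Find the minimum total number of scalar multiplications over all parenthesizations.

Order (A₁·(A₂·A₃)): (A₂·A₃): 76×7 by 7×70 → 76×70, cost 76·7·70 = 37240; (A₁·(A₂·A₃)): 104×76 by 76×70 → 104×70, cost 104·76·70 = 553280; cumulative 590520. Total 590520.
Order ((A₁·A₂)·A₃): (A₁·A₂): 104×76 by 76×7 → 104×7, cost 104·76·7 = 55328; ((A₁·A₂)·A₃): 104×7 by 7×70 → 104×70, cost 104·7·70 = 50960; cumulative 106288. Total 106288.
Minimum: 106288.

106288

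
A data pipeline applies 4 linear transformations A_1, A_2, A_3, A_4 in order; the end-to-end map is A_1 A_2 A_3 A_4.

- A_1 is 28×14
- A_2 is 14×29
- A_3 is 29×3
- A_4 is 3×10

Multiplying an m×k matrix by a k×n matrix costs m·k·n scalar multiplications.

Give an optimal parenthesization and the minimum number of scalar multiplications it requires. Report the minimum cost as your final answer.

Adjacent pairs: A_1A_2 = 28·14·29 = 11368; A_2A_3 = 14·29·3 = 1218; A_3A_4 = 29·3·10 = 870.
Length 3: A_1..A_3: k=1: 0+1218+28·14·3=2394; k=2: 11368+0+28·29·3=13804 → min 2394 | A_2..A_4: k=2: 0+870+14·29·10=4930; k=3: 1218+0+14·3·10=1638 → min 1638.
Length 4: A_1..A_4: k=1: 0+1638+28·14·10=5558; k=2: 11368+870+28·29·10=20358; k=3: 2394+0+28·3·10=3234 → min 3234.
Optimal parenthesization: ((A_1 (A_2 A_3)) A_4) with cost 3234.

3234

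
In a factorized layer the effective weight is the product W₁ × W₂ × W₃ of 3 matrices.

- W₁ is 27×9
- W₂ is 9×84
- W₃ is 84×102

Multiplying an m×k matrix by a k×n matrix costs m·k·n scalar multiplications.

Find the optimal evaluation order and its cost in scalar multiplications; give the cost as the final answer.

101898

(W₁ × (W₂ × W₃)): cost 101898.
((W₁ × W₂) × W₃): cost 251748.
Optimal: (W₁ × (W₂ × W₃)) with cost 101898.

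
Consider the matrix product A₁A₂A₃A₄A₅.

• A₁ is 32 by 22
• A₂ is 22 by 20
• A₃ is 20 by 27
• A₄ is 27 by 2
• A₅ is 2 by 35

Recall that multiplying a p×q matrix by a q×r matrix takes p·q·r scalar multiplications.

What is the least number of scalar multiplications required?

5608

Adjacent pairs: A₁A₂ = 32·22·20 = 14080; A₂A₃ = 22·20·27 = 11880; A₃A₄ = 20·27·2 = 1080; A₄A₅ = 27·2·35 = 1890.
Length 3: A₁..A₃: k=1: 0+11880+32·22·27=30888; k=2: 14080+0+32·20·27=31360 → min 30888 | A₂..A₄: k=2: 0+1080+22·20·2=1960; k=3: 11880+0+22·27·2=13068 → min 1960 | A₃..A₅: k=3: 0+1890+20·27·35=20790; k=4: 1080+0+20·2·35=2480 → min 2480.
Length 4: A₁..A₄: k=1: 0+1960+32·22·2=3368; k=2: 14080+1080+32·20·2=16440; k=3: 30888+0+32·27·2=32616 → min 3368 | A₂..A₅: k=2: 0+2480+22·20·35=17880; k=3: 11880+1890+22·27·35=34560; k=4: 1960+0+22·2·35=3500 → min 3500.
Length 5: A₁..A₅: k=1: 0+3500+32·22·35=28140; k=2: 14080+2480+32·20·35=38960; k=3: 30888+1890+32·27·35=63018; k=4: 3368+0+32·2·35=5608 → min 5608.
Optimal order: ((A₁(A₂(A₃A₄)))A₅) with cost 5608.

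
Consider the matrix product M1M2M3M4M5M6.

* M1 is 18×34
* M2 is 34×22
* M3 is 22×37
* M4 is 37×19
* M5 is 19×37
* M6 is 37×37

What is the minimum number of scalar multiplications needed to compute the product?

73750

Adjacent pairs: M1M2 = 18·34·22 = 13464; M2M3 = 34·22·37 = 27676; M3M4 = 22·37·19 = 15466; M4M5 = 37·19·37 = 26011; M5M6 = 19·37·37 = 26011.
Length 3: M1..M3: k=1: 0+27676+18·34·37=50320; k=2: 13464+0+18·22·37=28116 → min 28116 | M2..M4: k=2: 0+15466+34·22·19=29678; k=3: 27676+0+34·37·19=51578 → min 29678 | M3..M5: k=3: 0+26011+22·37·37=56129; k=4: 15466+0+22·19·37=30932 → min 30932 | M4..M6: k=4: 0+26011+37·19·37=52022; k=5: 26011+0+37·37·37=76664 → min 52022.
Length 4: M1..M4: k=1: 0+29678+18·34·19=41306; k=2: 13464+15466+18·22·19=36454; k=3: 28116+0+18·37·19=40770 → min 36454 | M2..M5: k=2: 0+30932+34·22·37=58608; k=3: 27676+26011+34·37·37=100233; k=4: 29678+0+34·19·37=53580 → min 53580 | M3..M6: k=3: 0+52022+22·37·37=82140; k=4: 15466+26011+22·19·37=56943; k=5: 30932+0+22·37·37=61050 → min 56943.
Length 5: M1..M5: k=1: 0+53580+18·34·37=76224; k=2: 13464+30932+18·22·37=59048; k=3: 28116+26011+18·37·37=78769; k=4: 36454+0+18·19·37=49108 → min 49108 | M2..M6: k=2: 0+56943+34·22·37=84619; k=3: 27676+52022+34·37·37=126244; k=4: 29678+26011+34·19·37=79591; k=5: 53580+0+34·37·37=100126 → min 79591.
Length 6: M1..M6: k=1: 0+79591+18·34·37=102235; k=2: 13464+56943+18·22·37=85059; k=3: 28116+52022+18·37·37=104780; k=4: 36454+26011+18·19·37=75119; k=5: 49108+0+18·37·37=73750 → min 73750.
Optimal order: ((((M1M2)(M3M4))M5)M6) with cost 73750.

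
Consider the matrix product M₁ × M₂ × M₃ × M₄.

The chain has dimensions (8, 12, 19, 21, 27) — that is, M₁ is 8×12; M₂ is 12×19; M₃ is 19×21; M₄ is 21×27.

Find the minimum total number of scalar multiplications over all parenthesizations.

Adjacent pairs: M₁M₂ = 8·12·19 = 1824; M₂M₃ = 12·19·21 = 4788; M₃M₄ = 19·21·27 = 10773.
Length 3: M₁..M₃: k=1: 0+4788+8·12·21=6804; k=2: 1824+0+8·19·21=5016 → min 5016 | M₂..M₄: k=2: 0+10773+12·19·27=16929; k=3: 4788+0+12·21·27=11592 → min 11592.
Length 4: M₁..M₄: k=1: 0+11592+8·12·27=14184; k=2: 1824+10773+8·19·27=16701; k=3: 5016+0+8·21·27=9552 → min 9552.
Optimal order: (((M₁ × M₂) × M₃) × M₄) with cost 9552.

9552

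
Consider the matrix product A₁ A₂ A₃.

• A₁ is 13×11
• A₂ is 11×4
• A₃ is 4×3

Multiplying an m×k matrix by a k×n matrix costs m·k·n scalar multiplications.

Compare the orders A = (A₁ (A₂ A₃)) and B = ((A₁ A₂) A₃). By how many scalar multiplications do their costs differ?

Order A = (A₁ (A₂ A₃)): (A₂ A₃): 11×4 by 4×3 → 11×3, cost 11·4·3 = 132; (A₁ (A₂ A₃)): 13×11 by 11×3 → 13×3, cost 13·11·3 = 429; cumulative 561. Total 561.
Order B = ((A₁ A₂) A₃): (A₁ A₂): 13×11 by 11×4 → 13×4, cost 13·11·4 = 572; ((A₁ A₂) A₃): 13×4 by 4×3 → 13×3, cost 13·4·3 = 156; cumulative 728. Total 728.
Difference: |561 − 728| = 167.

167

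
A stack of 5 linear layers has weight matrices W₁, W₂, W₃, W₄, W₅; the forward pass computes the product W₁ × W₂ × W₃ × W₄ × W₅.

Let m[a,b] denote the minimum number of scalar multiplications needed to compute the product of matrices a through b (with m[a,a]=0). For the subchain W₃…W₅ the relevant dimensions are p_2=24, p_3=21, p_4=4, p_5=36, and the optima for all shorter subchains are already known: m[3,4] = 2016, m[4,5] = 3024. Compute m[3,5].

m[3,5] = min over k∈[3,4] of m[3,k]+m[k+1,5]+p_{2}·p_k·p_{5}.
k=3: 0 + 3024 + 24·21·36 = 21168; k=4: 2016 + 0 + 24·4·36 = 5472.
Minimum: 5472 at k=4.

5472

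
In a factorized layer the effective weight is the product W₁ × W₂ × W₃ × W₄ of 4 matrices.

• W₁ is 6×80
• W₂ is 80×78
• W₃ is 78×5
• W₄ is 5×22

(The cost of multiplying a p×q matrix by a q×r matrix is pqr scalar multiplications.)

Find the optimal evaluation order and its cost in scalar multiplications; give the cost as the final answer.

34260

Adjacent pairs: W₁W₂ = 6·80·78 = 37440; W₂W₃ = 80·78·5 = 31200; W₃W₄ = 78·5·22 = 8580.
Length 3: W₁..W₃: k=1: 0+31200+6·80·5=33600; k=2: 37440+0+6·78·5=39780 → min 33600 | W₂..W₄: k=2: 0+8580+80·78·22=145860; k=3: 31200+0+80·5·22=40000 → min 40000.
Length 4: W₁..W₄: k=1: 0+40000+6·80·22=50560; k=2: 37440+8580+6·78·22=56316; k=3: 33600+0+6·5·22=34260 → min 34260.
Optimal parenthesization: ((W₁ × (W₂ × W₃)) × W₄) with cost 34260.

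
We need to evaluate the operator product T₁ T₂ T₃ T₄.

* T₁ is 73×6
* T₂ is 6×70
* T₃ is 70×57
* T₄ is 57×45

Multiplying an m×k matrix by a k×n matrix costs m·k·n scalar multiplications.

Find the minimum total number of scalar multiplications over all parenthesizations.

59040

Adjacent pairs: T₁T₂ = 73·6·70 = 30660; T₂T₃ = 6·70·57 = 23940; T₃T₄ = 70·57·45 = 179550.
Length 3: T₁..T₃: k=1: 0+23940+73·6·57=48906; k=2: 30660+0+73·70·57=321930 → min 48906 | T₂..T₄: k=2: 0+179550+6·70·45=198450; k=3: 23940+0+6·57·45=39330 → min 39330.
Length 4: T₁..T₄: k=1: 0+39330+73·6·45=59040; k=2: 30660+179550+73·70·45=440160; k=3: 48906+0+73·57·45=236151 → min 59040.
Optimal order: (T₁ ((T₂ T₃) T₄)) with cost 59040.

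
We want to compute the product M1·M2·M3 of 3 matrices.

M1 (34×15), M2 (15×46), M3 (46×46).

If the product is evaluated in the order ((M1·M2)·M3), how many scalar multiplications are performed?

95404

(M1·M2): 34×15 by 15×46 → 34×46, cost 34·15·46 = 23460
((M1·M2)·M3): 34×46 by 46×46 → 34×46, cost 34·46·46 = 71944; cumulative 95404
Total: 95404 scalar multiplications.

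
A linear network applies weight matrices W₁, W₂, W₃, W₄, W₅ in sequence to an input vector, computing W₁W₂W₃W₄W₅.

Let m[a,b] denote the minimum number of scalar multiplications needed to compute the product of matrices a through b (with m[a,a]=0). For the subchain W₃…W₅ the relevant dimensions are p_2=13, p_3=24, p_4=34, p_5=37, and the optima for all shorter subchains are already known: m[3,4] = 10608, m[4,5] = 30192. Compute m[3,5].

26962

m[3,5] = min over k∈[3,4] of m[3,k]+m[k+1,5]+p_{2}·p_k·p_{5}.
k=3: 0 + 30192 + 13·24·37 = 41736; k=4: 10608 + 0 + 13·34·37 = 26962.
Minimum: 26962 at k=4.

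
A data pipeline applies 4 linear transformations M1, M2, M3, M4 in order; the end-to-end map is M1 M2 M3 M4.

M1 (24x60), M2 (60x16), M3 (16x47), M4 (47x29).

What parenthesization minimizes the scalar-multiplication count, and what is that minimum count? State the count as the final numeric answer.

Adjacent pairs: M1M2 = 24·60·16 = 23040; M2M3 = 60·16·47 = 45120; M3M4 = 16·47·29 = 21808.
Length 3: M1..M3: k=1: 0+45120+24·60·47=112800; k=2: 23040+0+24·16·47=41088 → min 41088 | M2..M4: k=2: 0+21808+60·16·29=49648; k=3: 45120+0+60·47·29=126900 → min 49648.
Length 4: M1..M4: k=1: 0+49648+24·60·29=91408; k=2: 23040+21808+24·16·29=55984; k=3: 41088+0+24·47·29=73800 → min 55984.
Optimal parenthesization: ((M1 M2) (M3 M4)) with cost 55984.

55984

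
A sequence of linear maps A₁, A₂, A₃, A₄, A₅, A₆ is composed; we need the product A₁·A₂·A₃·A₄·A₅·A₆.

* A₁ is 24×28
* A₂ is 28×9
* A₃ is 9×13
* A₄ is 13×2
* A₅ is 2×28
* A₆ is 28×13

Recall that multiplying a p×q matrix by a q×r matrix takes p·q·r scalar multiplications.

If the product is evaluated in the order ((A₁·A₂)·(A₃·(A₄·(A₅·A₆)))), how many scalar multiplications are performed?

(A₁·A₂): 24×28 by 28×9 → 24×9, cost 24·28·9 = 6048
(A₅·A₆): 2×28 by 28×13 → 2×13, cost 2·28·13 = 728
(A₄·(A₅·A₆)): 13×2 by 2×13 → 13×13, cost 13·2·13 = 338; cumulative 1066
(A₃·(A₄·(A₅·A₆))): 9×13 by 13×13 → 9×13, cost 9·13·13 = 1521; cumulative 2587
((A₁·A₂)·(A₃·(A₄·(A₅·A₆)))): 24×9 by 9×13 → 24×13, cost 24·9·13 = 2808; cumulative 11443
Total: 11443 scalar multiplications.

11443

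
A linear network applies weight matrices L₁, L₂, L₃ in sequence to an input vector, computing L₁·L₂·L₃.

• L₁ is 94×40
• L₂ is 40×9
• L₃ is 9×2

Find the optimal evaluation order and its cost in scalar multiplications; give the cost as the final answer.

8240

(L₁·(L₂·L₃)): cost 8240.
((L₁·L₂)·L₃): cost 35532.
Optimal: (L₁·(L₂·L₃)) with cost 8240.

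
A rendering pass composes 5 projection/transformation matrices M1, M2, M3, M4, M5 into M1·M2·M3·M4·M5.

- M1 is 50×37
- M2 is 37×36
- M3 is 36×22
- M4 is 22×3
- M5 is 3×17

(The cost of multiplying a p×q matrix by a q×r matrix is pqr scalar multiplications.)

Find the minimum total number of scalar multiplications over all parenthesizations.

Adjacent pairs: M1M2 = 50·37·36 = 66600; M2M3 = 37·36·22 = 29304; M3M4 = 36·22·3 = 2376; M4M5 = 22·3·17 = 1122.
Length 3: M1..M3: k=1: 0+29304+50·37·22=70004; k=2: 66600+0+50·36·22=106200 → min 70004 | M2..M4: k=2: 0+2376+37·36·3=6372; k=3: 29304+0+37·22·3=31746 → min 6372 | M3..M5: k=3: 0+1122+36·22·17=14586; k=4: 2376+0+36·3·17=4212 → min 4212.
Length 4: M1..M4: k=1: 0+6372+50·37·3=11922; k=2: 66600+2376+50·36·3=74376; k=3: 70004+0+50·22·3=73304 → min 11922 | M2..M5: k=2: 0+4212+37·36·17=26856; k=3: 29304+1122+37·22·17=44264; k=4: 6372+0+37·3·17=8259 → min 8259.
Length 5: M1..M5: k=1: 0+8259+50·37·17=39709; k=2: 66600+4212+50·36·17=101412; k=3: 70004+1122+50·22·17=89826; k=4: 11922+0+50·3·17=14472 → min 14472.
Optimal order: ((M1·(M2·(M3·M4)))·M5) with cost 14472.

14472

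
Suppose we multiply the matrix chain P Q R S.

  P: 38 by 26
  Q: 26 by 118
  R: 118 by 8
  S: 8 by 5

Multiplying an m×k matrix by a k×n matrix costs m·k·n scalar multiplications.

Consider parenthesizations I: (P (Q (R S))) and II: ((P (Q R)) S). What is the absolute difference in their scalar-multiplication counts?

8968

Order I = (P (Q (R S))): (R S): 118×8 by 8×5 → 118×5, cost 118·8·5 = 4720; (Q (R S)): 26×118 by 118×5 → 26×5, cost 26·118·5 = 15340; cumulative 20060; (P (Q (R S))): 38×26 by 26×5 → 38×5, cost 38·26·5 = 4940; cumulative 25000. Total 25000.
Order II = ((P (Q R)) S): (Q R): 26×118 by 118×8 → 26×8, cost 26·118·8 = 24544; (P (Q R)): 38×26 by 26×8 → 38×8, cost 38·26·8 = 7904; cumulative 32448; ((P (Q R)) S): 38×8 by 8×5 → 38×5, cost 38·8·5 = 1520; cumulative 33968. Total 33968.
Difference: |25000 − 33968| = 8968.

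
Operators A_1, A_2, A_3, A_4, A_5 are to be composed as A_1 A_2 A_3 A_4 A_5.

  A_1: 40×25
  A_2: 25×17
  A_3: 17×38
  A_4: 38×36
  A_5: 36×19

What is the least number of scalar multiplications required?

Adjacent pairs: A_1A_2 = 40·25·17 = 17000; A_2A_3 = 25·17·38 = 16150; A_3A_4 = 17·38·36 = 23256; A_4A_5 = 38·36·19 = 25992.
Length 3: A_1..A_3: k=1: 0+16150+40·25·38=54150; k=2: 17000+0+40·17·38=42840 → min 42840 | A_2..A_4: k=2: 0+23256+25·17·36=38556; k=3: 16150+0+25·38·36=50350 → min 38556 | A_3..A_5: k=3: 0+25992+17·38·19=38266; k=4: 23256+0+17·36·19=34884 → min 34884.
Length 4: A_1..A_4: k=1: 0+38556+40·25·36=74556; k=2: 17000+23256+40·17·36=64736; k=3: 42840+0+40·38·36=97560 → min 64736 | A_2..A_5: k=2: 0+34884+25·17·19=42959; k=3: 16150+25992+25·38·19=60192; k=4: 38556+0+25·36·19=55656 → min 42959.
Length 5: A_1..A_5: k=1: 0+42959+40·25·19=61959; k=2: 17000+34884+40·17·19=64804; k=3: 42840+25992+40·38·19=97712; k=4: 64736+0+40·36·19=92096 → min 61959.
Optimal order: (A_1 (A_2 ((A_3 A_4) A_5))) with cost 61959.

61959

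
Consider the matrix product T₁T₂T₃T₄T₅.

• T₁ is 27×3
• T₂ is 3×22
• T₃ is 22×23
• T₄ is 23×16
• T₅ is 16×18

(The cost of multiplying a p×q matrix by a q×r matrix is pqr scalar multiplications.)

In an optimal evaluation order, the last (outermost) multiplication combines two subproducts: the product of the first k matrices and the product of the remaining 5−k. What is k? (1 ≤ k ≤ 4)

1

Adjacent pairs: T₁T₂ = 27·3·22 = 1782; T₂T₃ = 3·22·23 = 1518; T₃T₄ = 22·23·16 = 8096; T₄T₅ = 23·16·18 = 6624.
Length 3: T₁..T₃: k=1: 0+1518+27·3·23=3381; k=2: 1782+0+27·22·23=15444 → min 3381 | T₂..T₄: k=2: 0+8096+3·22·16=9152; k=3: 1518+0+3·23·16=2622 → min 2622 | T₃..T₅: k=3: 0+6624+22·23·18=15732; k=4: 8096+0+22·16·18=14432 → min 14432.
Length 4: T₁..T₄: k=1: 0+2622+27·3·16=3918; k=2: 1782+8096+27·22·16=19382; k=3: 3381+0+27·23·16=13317 → min 3918 | T₂..T₅: k=2: 0+14432+3·22·18=15620; k=3: 1518+6624+3·23·18=9384; k=4: 2622+0+3·16·18=3486 → min 3486.
Top-level splits: k=1: (T₁..T₁)·(T₂..T₅) → 0+3486+27·3·18 = 4944; k=2: (T₁..T₂)·(T₃..T₅) → 1782+14432+27·22·18 = 26906; k=3: (T₁..T₃)·(T₄..T₅) → 3381+6624+27·23·18 = 21183; k=4: (T₁..T₄)·(T₅..T₅) → 3918+0+27·16·18 = 11694.
Best split is after T₁, i.e. k = 1.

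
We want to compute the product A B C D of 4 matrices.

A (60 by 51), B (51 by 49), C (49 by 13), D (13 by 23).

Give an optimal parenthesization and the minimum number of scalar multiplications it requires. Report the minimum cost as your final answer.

Adjacent pairs: AB = 60·51·49 = 149940; BC = 51·49·13 = 32487; CD = 49·13·23 = 14651.
Length 3: A..C: k=1: 0+32487+60·51·13=72267; k=2: 149940+0+60·49·13=188160 → min 72267 | B..D: k=2: 0+14651+51·49·23=72128; k=3: 32487+0+51·13·23=47736 → min 47736.
Length 4: A..D: k=1: 0+47736+60·51·23=118116; k=2: 149940+14651+60·49·23=232211; k=3: 72267+0+60·13·23=90207 → min 90207.
Optimal parenthesization: ((A (B C)) D) with cost 90207.

90207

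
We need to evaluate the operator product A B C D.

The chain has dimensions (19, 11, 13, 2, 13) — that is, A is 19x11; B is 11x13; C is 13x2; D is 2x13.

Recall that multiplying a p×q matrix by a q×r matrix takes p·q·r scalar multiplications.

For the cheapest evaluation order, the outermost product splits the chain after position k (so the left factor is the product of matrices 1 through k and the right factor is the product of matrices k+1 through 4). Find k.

3

Adjacent pairs: AB = 19·11·13 = 2717; BC = 11·13·2 = 286; CD = 13·2·13 = 338.
Length 3: A..C: k=1: 0+286+19·11·2=704; k=2: 2717+0+19·13·2=3211 → min 704 | B..D: k=2: 0+338+11·13·13=2197; k=3: 286+0+11·2·13=572 → min 572.
Top-level splits: k=1: (A..A)·(B..D) → 0+572+19·11·13 = 3289; k=2: (A..B)·(C..D) → 2717+338+19·13·13 = 6266; k=3: (A..C)·(D..D) → 704+0+19·2·13 = 1198.
Best split is after C, i.e. k = 3.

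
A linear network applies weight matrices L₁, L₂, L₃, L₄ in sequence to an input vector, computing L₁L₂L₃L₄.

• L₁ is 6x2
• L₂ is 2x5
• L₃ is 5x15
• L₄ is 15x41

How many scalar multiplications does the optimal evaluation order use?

1872

Adjacent pairs: L₁L₂ = 6·2·5 = 60; L₂L₃ = 2·5·15 = 150; L₃L₄ = 5·15·41 = 3075.
Length 3: L₁..L₃: k=1: 0+150+6·2·15=330; k=2: 60+0+6·5·15=510 → min 330 | L₂..L₄: k=2: 0+3075+2·5·41=3485; k=3: 150+0+2·15·41=1380 → min 1380.
Length 4: L₁..L₄: k=1: 0+1380+6·2·41=1872; k=2: 60+3075+6·5·41=4365; k=3: 330+0+6·15·41=4020 → min 1872.
Optimal order: (L₁((L₂L₃)L₄)) with cost 1872.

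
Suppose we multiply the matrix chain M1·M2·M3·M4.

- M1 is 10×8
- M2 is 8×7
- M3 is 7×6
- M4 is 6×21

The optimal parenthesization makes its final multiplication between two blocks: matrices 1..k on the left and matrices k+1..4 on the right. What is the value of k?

Adjacent pairs: M1M2 = 10·8·7 = 560; M2M3 = 8·7·6 = 336; M3M4 = 7·6·21 = 882.
Length 3: M1..M3: k=1: 0+336+10·8·6=816; k=2: 560+0+10·7·6=980 → min 816 | M2..M4: k=2: 0+882+8·7·21=2058; k=3: 336+0+8·6·21=1344 → min 1344.
Top-level splits: k=1: (M1..M1)·(M2..M4) → 0+1344+10·8·21 = 3024; k=2: (M1..M2)·(M3..M4) → 560+882+10·7·21 = 2912; k=3: (M1..M3)·(M4..M4) → 816+0+10·6·21 = 2076.
Best split is after M3, i.e. k = 3.

3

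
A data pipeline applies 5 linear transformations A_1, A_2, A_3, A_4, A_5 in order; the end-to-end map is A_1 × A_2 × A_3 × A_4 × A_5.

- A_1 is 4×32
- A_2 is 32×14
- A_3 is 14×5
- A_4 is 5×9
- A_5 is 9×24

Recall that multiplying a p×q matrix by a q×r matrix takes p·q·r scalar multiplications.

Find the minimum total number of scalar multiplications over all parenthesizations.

Adjacent pairs: A_1A_2 = 4·32·14 = 1792; A_2A_3 = 32·14·5 = 2240; A_3A_4 = 14·5·9 = 630; A_4A_5 = 5·9·24 = 1080.
Length 3: A_1..A_3: k=1: 0+2240+4·32·5=2880; k=2: 1792+0+4·14·5=2072 → min 2072 | A_2..A_4: k=2: 0+630+32·14·9=4662; k=3: 2240+0+32·5·9=3680 → min 3680 | A_3..A_5: k=3: 0+1080+14·5·24=2760; k=4: 630+0+14·9·24=3654 → min 2760.
Length 4: A_1..A_4: k=1: 0+3680+4·32·9=4832; k=2: 1792+630+4·14·9=2926; k=3: 2072+0+4·5·9=2252 → min 2252 | A_2..A_5: k=2: 0+2760+32·14·24=13512; k=3: 2240+1080+32·5·24=7160; k=4: 3680+0+32·9·24=10592 → min 7160.
Length 5: A_1..A_5: k=1: 0+7160+4·32·24=10232; k=2: 1792+2760+4·14·24=5896; k=3: 2072+1080+4·5·24=3632; k=4: 2252+0+4·9·24=3116 → min 3116.
Optimal order: ((((A_1 × A_2) × A_3) × A_4) × A_5) with cost 3116.

3116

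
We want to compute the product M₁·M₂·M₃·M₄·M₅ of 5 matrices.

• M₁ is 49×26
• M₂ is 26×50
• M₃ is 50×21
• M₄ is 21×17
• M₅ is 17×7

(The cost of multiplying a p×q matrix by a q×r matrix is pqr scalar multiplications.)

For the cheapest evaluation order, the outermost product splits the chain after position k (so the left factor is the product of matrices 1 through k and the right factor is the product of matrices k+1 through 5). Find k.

Adjacent pairs: M₁M₂ = 49·26·50 = 63700; M₂M₃ = 26·50·21 = 27300; M₃M₄ = 50·21·17 = 17850; M₄M₅ = 21·17·7 = 2499.
Length 3: M₁..M₃: k=1: 0+27300+49·26·21=54054; k=2: 63700+0+49·50·21=115150 → min 54054 | M₂..M₄: k=2: 0+17850+26·50·17=39950; k=3: 27300+0+26·21·17=36582 → min 36582 | M₃..M₅: k=3: 0+2499+50·21·7=9849; k=4: 17850+0+50·17·7=23800 → min 9849.
Length 4: M₁..M₄: k=1: 0+36582+49·26·17=58240; k=2: 63700+17850+49·50·17=123200; k=3: 54054+0+49·21·17=71547 → min 58240 | M₂..M₅: k=2: 0+9849+26·50·7=18949; k=3: 27300+2499+26·21·7=33621; k=4: 36582+0+26·17·7=39676 → min 18949.
Top-level splits: k=1: (M₁..M₁)·(M₂..M₅) → 0+18949+49·26·7 = 27867; k=2: (M₁..M₂)·(M₃..M₅) → 63700+9849+49·50·7 = 90699; k=3: (M₁..M₃)·(M₄..M₅) → 54054+2499+49·21·7 = 63756; k=4: (M₁..M₄)·(M₅..M₅) → 58240+0+49·17·7 = 64071.
Best split is after M₁, i.e. k = 1.

1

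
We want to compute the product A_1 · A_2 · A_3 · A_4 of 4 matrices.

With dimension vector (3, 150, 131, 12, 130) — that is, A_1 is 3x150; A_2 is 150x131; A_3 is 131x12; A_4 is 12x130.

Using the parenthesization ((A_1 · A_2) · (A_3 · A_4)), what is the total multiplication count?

(A_1 · A_2): 3×150 by 150×131 → 3×131, cost 3·150·131 = 58950
(A_3 · A_4): 131×12 by 12×130 → 131×130, cost 131·12·130 = 204360
((A_1 · A_2) · (A_3 · A_4)): 3×131 by 131×130 → 3×130, cost 3·131·130 = 51090; cumulative 314400
Total: 314400 scalar multiplications.

314400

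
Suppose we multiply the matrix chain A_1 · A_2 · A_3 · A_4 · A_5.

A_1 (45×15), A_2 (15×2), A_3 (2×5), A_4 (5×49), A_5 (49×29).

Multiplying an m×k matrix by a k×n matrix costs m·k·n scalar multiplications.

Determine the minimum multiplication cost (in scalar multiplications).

7292

Adjacent pairs: A_1A_2 = 45·15·2 = 1350; A_2A_3 = 15·2·5 = 150; A_3A_4 = 2·5·49 = 490; A_4A_5 = 5·49·29 = 7105.
Length 3: A_1..A_3: k=1: 0+150+45·15·5=3525; k=2: 1350+0+45·2·5=1800 → min 1800 | A_2..A_4: k=2: 0+490+15·2·49=1960; k=3: 150+0+15·5·49=3825 → min 1960 | A_3..A_5: k=3: 0+7105+2·5·29=7395; k=4: 490+0+2·49·29=3332 → min 3332.
Length 4: A_1..A_4: k=1: 0+1960+45·15·49=35035; k=2: 1350+490+45·2·49=6250; k=3: 1800+0+45·5·49=12825 → min 6250 | A_2..A_5: k=2: 0+3332+15·2·29=4202; k=3: 150+7105+15·5·29=9430; k=4: 1960+0+15·49·29=23275 → min 4202.
Length 5: A_1..A_5: k=1: 0+4202+45·15·29=23777; k=2: 1350+3332+45·2·29=7292; k=3: 1800+7105+45·5·29=15430; k=4: 6250+0+45·49·29=70195 → min 7292.
Optimal order: ((A_1 · A_2) · ((A_3 · A_4) · A_5)) with cost 7292.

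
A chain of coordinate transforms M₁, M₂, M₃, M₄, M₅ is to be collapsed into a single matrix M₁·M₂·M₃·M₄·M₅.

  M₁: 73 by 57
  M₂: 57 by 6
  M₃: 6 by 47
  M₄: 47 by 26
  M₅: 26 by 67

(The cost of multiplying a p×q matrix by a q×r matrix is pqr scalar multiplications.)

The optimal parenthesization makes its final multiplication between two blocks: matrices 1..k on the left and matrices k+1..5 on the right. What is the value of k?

2

Adjacent pairs: M₁M₂ = 73·57·6 = 24966; M₂M₃ = 57·6·47 = 16074; M₃M₄ = 6·47·26 = 7332; M₄M₅ = 47·26·67 = 81874.
Length 3: M₁..M₃: k=1: 0+16074+73·57·47=211641; k=2: 24966+0+73·6·47=45552 → min 45552 | M₂..M₄: k=2: 0+7332+57·6·26=16224; k=3: 16074+0+57·47·26=85728 → min 16224 | M₃..M₅: k=3: 0+81874+6·47·67=100768; k=4: 7332+0+6·26·67=17784 → min 17784.
Length 4: M₁..M₄: k=1: 0+16224+73·57·26=124410; k=2: 24966+7332+73·6·26=43686; k=3: 45552+0+73·47·26=134758 → min 43686 | M₂..M₅: k=2: 0+17784+57·6·67=40698; k=3: 16074+81874+57·47·67=277441; k=4: 16224+0+57·26·67=115518 → min 40698.
Top-level splits: k=1: (M₁..M₁)·(M₂..M₅) → 0+40698+73·57·67 = 319485; k=2: (M₁..M₂)·(M₃..M₅) → 24966+17784+73·6·67 = 72096; k=3: (M₁..M₃)·(M₄..M₅) → 45552+81874+73·47·67 = 357303; k=4: (M₁..M₄)·(M₅..M₅) → 43686+0+73·26·67 = 170852.
Best split is after M₂, i.e. k = 2.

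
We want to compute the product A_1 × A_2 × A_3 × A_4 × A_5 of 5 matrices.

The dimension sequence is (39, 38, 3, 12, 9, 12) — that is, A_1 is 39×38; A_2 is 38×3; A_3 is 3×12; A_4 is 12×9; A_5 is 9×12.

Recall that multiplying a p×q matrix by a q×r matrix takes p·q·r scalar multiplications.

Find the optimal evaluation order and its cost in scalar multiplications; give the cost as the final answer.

Adjacent pairs: A_1A_2 = 39·38·3 = 4446; A_2A_3 = 38·3·12 = 1368; A_3A_4 = 3·12·9 = 324; A_4A_5 = 12·9·12 = 1296.
Length 3: A_1..A_3: k=1: 0+1368+39·38·12=19152; k=2: 4446+0+39·3·12=5850 → min 5850 | A_2..A_4: k=2: 0+324+38·3·9=1350; k=3: 1368+0+38·12·9=5472 → min 1350 | A_3..A_5: k=3: 0+1296+3·12·12=1728; k=4: 324+0+3·9·12=648 → min 648.
Length 4: A_1..A_4: k=1: 0+1350+39·38·9=14688; k=2: 4446+324+39·3·9=5823; k=3: 5850+0+39·12·9=10062 → min 5823 | A_2..A_5: k=2: 0+648+38·3·12=2016; k=3: 1368+1296+38·12·12=8136; k=4: 1350+0+38·9·12=5454 → min 2016.
Length 5: A_1..A_5: k=1: 0+2016+39·38·12=19800; k=2: 4446+648+39·3·12=6498; k=3: 5850+1296+39·12·12=12762; k=4: 5823+0+39·9·12=10035 → min 6498.
Optimal parenthesization: ((A_1 × A_2) × ((A_3 × A_4) × A_5)) with cost 6498.

6498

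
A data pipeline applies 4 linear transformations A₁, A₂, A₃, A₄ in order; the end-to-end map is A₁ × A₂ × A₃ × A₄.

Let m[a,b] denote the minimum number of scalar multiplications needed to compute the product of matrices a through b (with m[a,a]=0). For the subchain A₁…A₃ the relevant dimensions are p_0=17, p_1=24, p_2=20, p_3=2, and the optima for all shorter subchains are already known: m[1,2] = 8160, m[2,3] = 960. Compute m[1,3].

1776

m[1,3] = min over k∈[1,2] of m[1,k]+m[k+1,3]+p_{0}·p_k·p_{3}.
k=1: 0 + 960 + 17·24·2 = 1776; k=2: 8160 + 0 + 17·20·2 = 8840.
Minimum: 1776 at k=1.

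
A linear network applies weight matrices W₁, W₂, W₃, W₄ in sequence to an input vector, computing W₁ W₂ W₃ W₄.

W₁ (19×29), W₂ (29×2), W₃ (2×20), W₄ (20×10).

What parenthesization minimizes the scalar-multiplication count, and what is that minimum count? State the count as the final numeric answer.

Adjacent pairs: W₁W₂ = 19·29·2 = 1102; W₂W₃ = 29·2·20 = 1160; W₃W₄ = 2·20·10 = 400.
Length 3: W₁..W₃: k=1: 0+1160+19·29·20=12180; k=2: 1102+0+19·2·20=1862 → min 1862 | W₂..W₄: k=2: 0+400+29·2·10=980; k=3: 1160+0+29·20·10=6960 → min 980.
Length 4: W₁..W₄: k=1: 0+980+19·29·10=6490; k=2: 1102+400+19·2·10=1882; k=3: 1862+0+19·20·10=5662 → min 1882.
Optimal parenthesization: ((W₁ W₂) (W₃ W₄)) with cost 1882.

1882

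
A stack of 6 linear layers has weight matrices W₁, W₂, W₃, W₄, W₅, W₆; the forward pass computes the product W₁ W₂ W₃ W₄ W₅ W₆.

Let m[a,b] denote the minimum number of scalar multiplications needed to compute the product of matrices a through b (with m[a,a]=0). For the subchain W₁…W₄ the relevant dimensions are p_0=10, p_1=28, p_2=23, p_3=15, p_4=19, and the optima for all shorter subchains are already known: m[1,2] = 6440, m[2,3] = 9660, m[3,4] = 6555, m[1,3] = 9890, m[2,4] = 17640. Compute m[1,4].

m[1,4] = min over k∈[1,3] of m[1,k]+m[k+1,4]+p_{0}·p_k·p_{4}.
k=1: 0 + 17640 + 10·28·19 = 22960; k=2: 6440 + 6555 + 10·23·19 = 17365; k=3: 9890 + 0 + 10·15·19 = 12740.
Minimum: 12740 at k=3.

12740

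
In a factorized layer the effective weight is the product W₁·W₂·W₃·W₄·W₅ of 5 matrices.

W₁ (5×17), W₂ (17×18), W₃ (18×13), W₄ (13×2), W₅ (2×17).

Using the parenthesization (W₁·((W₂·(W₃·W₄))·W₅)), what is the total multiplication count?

3103

(W₃·W₄): 18×13 by 13×2 → 18×2, cost 18·13·2 = 468
(W₂·(W₃·W₄)): 17×18 by 18×2 → 17×2, cost 17·18·2 = 612; cumulative 1080
((W₂·(W₃·W₄))·W₅): 17×2 by 2×17 → 17×17, cost 17·2·17 = 578; cumulative 1658
(W₁·((W₂·(W₃·W₄))·W₅)): 5×17 by 17×17 → 5×17, cost 5·17·17 = 1445; cumulative 3103
Total: 3103 scalar multiplications.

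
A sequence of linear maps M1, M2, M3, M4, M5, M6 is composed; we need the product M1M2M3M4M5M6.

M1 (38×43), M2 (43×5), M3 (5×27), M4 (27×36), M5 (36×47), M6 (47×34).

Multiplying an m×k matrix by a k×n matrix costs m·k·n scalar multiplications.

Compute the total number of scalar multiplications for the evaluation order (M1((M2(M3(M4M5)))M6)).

(M4M5): 27×36 by 36×47 → 27×47, cost 27·36·47 = 45684
(M3(M4M5)): 5×27 by 27×47 → 5×47, cost 5·27·47 = 6345; cumulative 52029
(M2(M3(M4M5))): 43×5 by 5×47 → 43×47, cost 43·5·47 = 10105; cumulative 62134
((M2(M3(M4M5)))M6): 43×47 by 47×34 → 43×34, cost 43·47·34 = 68714; cumulative 130848
(M1((M2(M3(M4M5)))M6)): 38×43 by 43×34 → 38×34, cost 38·43·34 = 55556; cumulative 186404
Total: 186404 scalar multiplications.

186404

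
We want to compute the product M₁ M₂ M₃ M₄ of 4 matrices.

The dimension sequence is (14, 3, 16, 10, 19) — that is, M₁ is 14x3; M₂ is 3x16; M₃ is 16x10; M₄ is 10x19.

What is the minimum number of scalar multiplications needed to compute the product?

1848

Adjacent pairs: M₁M₂ = 14·3·16 = 672; M₂M₃ = 3·16·10 = 480; M₃M₄ = 16·10·19 = 3040.
Length 3: M₁..M₃: k=1: 0+480+14·3·10=900; k=2: 672+0+14·16·10=2912 → min 900 | M₂..M₄: k=2: 0+3040+3·16·19=3952; k=3: 480+0+3·10·19=1050 → min 1050.
Length 4: M₁..M₄: k=1: 0+1050+14·3·19=1848; k=2: 672+3040+14·16·19=7968; k=3: 900+0+14·10·19=3560 → min 1848.
Optimal order: (M₁ ((M₂ M₃) M₄)) with cost 1848.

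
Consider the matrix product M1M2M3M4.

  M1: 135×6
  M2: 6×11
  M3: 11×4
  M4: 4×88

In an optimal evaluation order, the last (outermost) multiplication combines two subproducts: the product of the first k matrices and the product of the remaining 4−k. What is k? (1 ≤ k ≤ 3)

3

Adjacent pairs: M1M2 = 135·6·11 = 8910; M2M3 = 6·11·4 = 264; M3M4 = 11·4·88 = 3872.
Length 3: M1..M3: k=1: 0+264+135·6·4=3504; k=2: 8910+0+135·11·4=14850 → min 3504 | M2..M4: k=2: 0+3872+6·11·88=9680; k=3: 264+0+6·4·88=2376 → min 2376.
Top-level splits: k=1: (M1..M1)·(M2..M4) → 0+2376+135·6·88 = 73656; k=2: (M1..M2)·(M3..M4) → 8910+3872+135·11·88 = 143462; k=3: (M1..M3)·(M4..M4) → 3504+0+135·4·88 = 51024.
Best split is after M3, i.e. k = 3.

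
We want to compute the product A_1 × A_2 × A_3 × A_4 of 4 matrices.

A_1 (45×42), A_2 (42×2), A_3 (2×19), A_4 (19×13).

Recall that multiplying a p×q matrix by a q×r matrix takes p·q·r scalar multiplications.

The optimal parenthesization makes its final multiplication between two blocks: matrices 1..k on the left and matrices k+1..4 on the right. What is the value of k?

Adjacent pairs: A_1A_2 = 45·42·2 = 3780; A_2A_3 = 42·2·19 = 1596; A_3A_4 = 2·19·13 = 494.
Length 3: A_1..A_3: k=1: 0+1596+45·42·19=37506; k=2: 3780+0+45·2·19=5490 → min 5490 | A_2..A_4: k=2: 0+494+42·2·13=1586; k=3: 1596+0+42·19·13=11970 → min 1586.
Top-level splits: k=1: (A_1..A_1)·(A_2..A_4) → 0+1586+45·42·13 = 26156; k=2: (A_1..A_2)·(A_3..A_4) → 3780+494+45·2·13 = 5444; k=3: (A_1..A_3)·(A_4..A_4) → 5490+0+45·19·13 = 16605.
Best split is after A_2, i.e. k = 2.

2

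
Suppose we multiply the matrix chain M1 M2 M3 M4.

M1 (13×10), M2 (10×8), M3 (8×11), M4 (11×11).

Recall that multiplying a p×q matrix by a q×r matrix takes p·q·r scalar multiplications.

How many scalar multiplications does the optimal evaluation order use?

3152

Adjacent pairs: M1M2 = 13·10·8 = 1040; M2M3 = 10·8·11 = 880; M3M4 = 8·11·11 = 968.
Length 3: M1..M3: k=1: 0+880+13·10·11=2310; k=2: 1040+0+13·8·11=2184 → min 2184 | M2..M4: k=2: 0+968+10·8·11=1848; k=3: 880+0+10·11·11=2090 → min 1848.
Length 4: M1..M4: k=1: 0+1848+13·10·11=3278; k=2: 1040+968+13·8·11=3152; k=3: 2184+0+13·11·11=3757 → min 3152.
Optimal order: ((M1 M2) (M3 M4)) with cost 3152.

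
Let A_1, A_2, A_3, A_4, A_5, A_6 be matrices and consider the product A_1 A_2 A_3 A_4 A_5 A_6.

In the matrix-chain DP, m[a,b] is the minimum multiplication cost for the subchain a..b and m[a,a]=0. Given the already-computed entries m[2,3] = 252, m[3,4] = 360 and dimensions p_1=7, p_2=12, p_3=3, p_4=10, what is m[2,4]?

m[2,4] = min over k∈[2,3] of m[2,k]+m[k+1,4]+p_{1}·p_k·p_{4}.
k=2: 0 + 360 + 7·12·10 = 1200; k=3: 252 + 0 + 7·3·10 = 462.
Minimum: 462 at k=3.

462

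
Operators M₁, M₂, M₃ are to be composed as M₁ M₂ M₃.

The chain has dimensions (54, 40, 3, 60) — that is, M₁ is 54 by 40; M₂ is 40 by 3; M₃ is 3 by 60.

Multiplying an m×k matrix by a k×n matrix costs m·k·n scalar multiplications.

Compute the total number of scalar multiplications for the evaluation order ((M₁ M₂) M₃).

(M₁ M₂): 54×40 by 40×3 → 54×3, cost 54·40·3 = 6480
((M₁ M₂) M₃): 54×3 by 3×60 → 54×60, cost 54·3·60 = 9720; cumulative 16200
Total: 16200 scalar multiplications.

16200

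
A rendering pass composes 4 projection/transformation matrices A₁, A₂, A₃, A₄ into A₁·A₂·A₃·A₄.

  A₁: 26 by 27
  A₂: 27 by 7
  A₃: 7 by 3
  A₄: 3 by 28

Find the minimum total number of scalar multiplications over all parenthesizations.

4857

Adjacent pairs: A₁A₂ = 26·27·7 = 4914; A₂A₃ = 27·7·3 = 567; A₃A₄ = 7·3·28 = 588.
Length 3: A₁..A₃: k=1: 0+567+26·27·3=2673; k=2: 4914+0+26·7·3=5460 → min 2673 | A₂..A₄: k=2: 0+588+27·7·28=5880; k=3: 567+0+27·3·28=2835 → min 2835.
Length 4: A₁..A₄: k=1: 0+2835+26·27·28=22491; k=2: 4914+588+26·7·28=10598; k=3: 2673+0+26·3·28=4857 → min 4857.
Optimal order: ((A₁·(A₂·A₃))·A₄) with cost 4857.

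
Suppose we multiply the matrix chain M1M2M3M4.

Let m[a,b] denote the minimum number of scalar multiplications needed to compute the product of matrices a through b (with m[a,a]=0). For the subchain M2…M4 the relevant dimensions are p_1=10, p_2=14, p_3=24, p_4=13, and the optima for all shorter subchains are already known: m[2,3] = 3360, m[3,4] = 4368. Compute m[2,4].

6188

m[2,4] = min over k∈[2,3] of m[2,k]+m[k+1,4]+p_{1}·p_k·p_{4}.
k=2: 0 + 4368 + 10·14·13 = 6188; k=3: 3360 + 0 + 10·24·13 = 6480.
Minimum: 6188 at k=2.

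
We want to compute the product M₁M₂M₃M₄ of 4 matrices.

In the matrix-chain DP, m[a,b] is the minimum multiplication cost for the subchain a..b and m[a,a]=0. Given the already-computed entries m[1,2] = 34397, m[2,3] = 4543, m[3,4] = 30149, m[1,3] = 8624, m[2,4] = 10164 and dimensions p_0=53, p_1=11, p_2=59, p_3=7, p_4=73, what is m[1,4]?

35707

m[1,4] = min over k∈[1,3] of m[1,k]+m[k+1,4]+p_{0}·p_k·p_{4}.
k=1: 0 + 10164 + 53·11·73 = 52723; k=2: 34397 + 30149 + 53·59·73 = 292817; k=3: 8624 + 0 + 53·7·73 = 35707.
Minimum: 35707 at k=3.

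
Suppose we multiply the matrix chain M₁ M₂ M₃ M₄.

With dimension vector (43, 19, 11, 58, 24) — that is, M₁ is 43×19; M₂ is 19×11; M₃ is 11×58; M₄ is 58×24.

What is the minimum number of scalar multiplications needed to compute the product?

Adjacent pairs: M₁M₂ = 43·19·11 = 8987; M₂M₃ = 19·11·58 = 12122; M₃M₄ = 11·58·24 = 15312.
Length 3: M₁..M₃: k=1: 0+12122+43·19·58=59508; k=2: 8987+0+43·11·58=36421 → min 36421 | M₂..M₄: k=2: 0+15312+19·11·24=20328; k=3: 12122+0+19·58·24=38570 → min 20328.
Length 4: M₁..M₄: k=1: 0+20328+43·19·24=39936; k=2: 8987+15312+43·11·24=35651; k=3: 36421+0+43·58·24=96277 → min 35651.
Optimal order: ((M₁ M₂) (M₃ M₄)) with cost 35651.

35651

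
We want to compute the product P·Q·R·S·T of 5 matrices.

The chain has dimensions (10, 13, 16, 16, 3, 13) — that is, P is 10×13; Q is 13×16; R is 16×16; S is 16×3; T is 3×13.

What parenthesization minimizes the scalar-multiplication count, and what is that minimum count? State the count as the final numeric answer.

Adjacent pairs: PQ = 10·13·16 = 2080; QR = 13·16·16 = 3328; RS = 16·16·3 = 768; ST = 16·3·13 = 624.
Length 3: P..R: k=1: 0+3328+10·13·16=5408; k=2: 2080+0+10·16·16=4640 → min 4640 | Q..S: k=2: 0+768+13·16·3=1392; k=3: 3328+0+13·16·3=3952 → min 1392 | R..T: k=3: 0+624+16·16·13=3952; k=4: 768+0+16·3·13=1392 → min 1392.
Length 4: P..S: k=1: 0+1392+10·13·3=1782; k=2: 2080+768+10·16·3=3328; k=3: 4640+0+10·16·3=5120 → min 1782 | Q..T: k=2: 0+1392+13·16·13=4096; k=3: 3328+624+13·16·13=6656; k=4: 1392+0+13·3·13=1899 → min 1899.
Length 5: P..T: k=1: 0+1899+10·13·13=3589; k=2: 2080+1392+10·16·13=5552; k=3: 4640+624+10·16·13=7344; k=4: 1782+0+10·3·13=2172 → min 2172.
Optimal parenthesization: ((P·(Q·(R·S)))·T) with cost 2172.

2172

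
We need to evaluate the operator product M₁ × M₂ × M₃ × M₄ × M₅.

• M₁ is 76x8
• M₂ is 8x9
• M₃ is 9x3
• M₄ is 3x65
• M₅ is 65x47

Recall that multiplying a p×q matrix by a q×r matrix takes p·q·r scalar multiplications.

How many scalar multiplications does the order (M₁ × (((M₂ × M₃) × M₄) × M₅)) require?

54792

(M₂ × M₃): 8×9 by 9×3 → 8×3, cost 8·9·3 = 216
((M₂ × M₃) × M₄): 8×3 by 3×65 → 8×65, cost 8·3·65 = 1560; cumulative 1776
(((M₂ × M₃) × M₄) × M₅): 8×65 by 65×47 → 8×47, cost 8·65·47 = 24440; cumulative 26216
(M₁ × (((M₂ × M₃) × M₄) × M₅)): 76×8 by 8×47 → 76×47, cost 76·8·47 = 28576; cumulative 54792
Total: 54792 scalar multiplications.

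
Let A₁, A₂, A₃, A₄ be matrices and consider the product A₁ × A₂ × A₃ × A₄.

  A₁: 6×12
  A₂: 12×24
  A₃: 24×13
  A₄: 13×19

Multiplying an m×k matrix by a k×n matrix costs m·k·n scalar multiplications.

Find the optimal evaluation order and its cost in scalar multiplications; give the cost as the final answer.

5082

Adjacent pairs: A₁A₂ = 6·12·24 = 1728; A₂A₃ = 12·24·13 = 3744; A₃A₄ = 24·13·19 = 5928.
Length 3: A₁..A₃: k=1: 0+3744+6·12·13=4680; k=2: 1728+0+6·24·13=3600 → min 3600 | A₂..A₄: k=2: 0+5928+12·24·19=11400; k=3: 3744+0+12·13·19=6708 → min 6708.
Length 4: A₁..A₄: k=1: 0+6708+6·12·19=8076; k=2: 1728+5928+6·24·19=10392; k=3: 3600+0+6·13·19=5082 → min 5082.
Optimal parenthesization: (((A₁ × A₂) × A₃) × A₄) with cost 5082.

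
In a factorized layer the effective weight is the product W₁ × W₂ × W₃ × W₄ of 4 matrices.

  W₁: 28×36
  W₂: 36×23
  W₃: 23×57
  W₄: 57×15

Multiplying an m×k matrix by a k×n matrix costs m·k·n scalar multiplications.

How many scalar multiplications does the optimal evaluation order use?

Adjacent pairs: W₁W₂ = 28·36·23 = 23184; W₂W₃ = 36·23·57 = 47196; W₃W₄ = 23·57·15 = 19665.
Length 3: W₁..W₃: k=1: 0+47196+28·36·57=104652; k=2: 23184+0+28·23·57=59892 → min 59892 | W₂..W₄: k=2: 0+19665+36·23·15=32085; k=3: 47196+0+36·57·15=77976 → min 32085.
Length 4: W₁..W₄: k=1: 0+32085+28·36·15=47205; k=2: 23184+19665+28·23·15=52509; k=3: 59892+0+28·57·15=83832 → min 47205.
Optimal order: (W₁ × (W₂ × (W₃ × W₄))) with cost 47205.

47205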